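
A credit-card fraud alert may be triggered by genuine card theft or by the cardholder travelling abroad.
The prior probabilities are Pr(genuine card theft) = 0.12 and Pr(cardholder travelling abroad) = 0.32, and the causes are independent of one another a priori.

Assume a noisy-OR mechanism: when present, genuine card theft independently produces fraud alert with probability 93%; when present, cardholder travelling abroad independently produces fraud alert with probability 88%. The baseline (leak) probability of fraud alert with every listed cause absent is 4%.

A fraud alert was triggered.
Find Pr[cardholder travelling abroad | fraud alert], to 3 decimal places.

Under noisy-OR, P(fraud alert | causes) = 1 − (1−0.04)·∏(1−qᵢ) over the active causes.
P(fraud alert) = 0.04·0.88·0.68 + 0.8848·0.88·0.32 + 0.9328·0.12·0.68 + 0.991936·0.12·0.32 = 0.023936 + 0.249160 + 0.076116 + 0.038090 = 0.387302
Restricting to configurations with cardholder travelling abroad present: 0.249160 + 0.038090 = 0.287250.
Hence the posterior is 0.287250/0.387302 ≈ 0.742.

Pr[cardholder travelling abroad | fraud alert] ≈ 0.742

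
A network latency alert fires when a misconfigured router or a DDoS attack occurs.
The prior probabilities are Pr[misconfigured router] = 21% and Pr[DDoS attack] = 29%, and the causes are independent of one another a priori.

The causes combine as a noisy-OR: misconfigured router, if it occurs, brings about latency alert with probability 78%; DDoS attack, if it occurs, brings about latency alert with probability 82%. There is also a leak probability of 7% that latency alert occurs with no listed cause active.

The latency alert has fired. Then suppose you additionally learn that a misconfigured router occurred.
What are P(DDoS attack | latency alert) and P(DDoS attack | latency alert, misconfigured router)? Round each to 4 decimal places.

Under noisy-OR, P(latency alert | causes) = 1 − (1−0.07)·∏(1−qᵢ) over the active causes.
P(latency alert) = 0.07*0.79*0.71 + 0.8326*0.79*0.29 + 0.7954*0.21*0.71 + 0.963172*0.21*0.29 = 0.039263 + 0.190749 + 0.118594 + 0.058657 = 0.407263
The DDoS attack-present share is 0.190749 + 0.058657 = 0.249406.
P(DDoS attack | latency alert) = 0.249406 / 0.407263 ≈ 0.6124

Now condition on the additional information:
Numerator (weight on configurations with DDoS attack): 0.963172*0.29 = 0.279320
Denominator P(latency alert | misconfigured router): 0.7954*0.71 + 0.963172*0.29 = 0.844054
Posterior = 0.279320 / 0.844054 ≈ 0.3309

P(DDoS attack | latency alert) ≈ 0.6124; P(DDoS attack | latency alert, misconfigured router) ≈ 0.3309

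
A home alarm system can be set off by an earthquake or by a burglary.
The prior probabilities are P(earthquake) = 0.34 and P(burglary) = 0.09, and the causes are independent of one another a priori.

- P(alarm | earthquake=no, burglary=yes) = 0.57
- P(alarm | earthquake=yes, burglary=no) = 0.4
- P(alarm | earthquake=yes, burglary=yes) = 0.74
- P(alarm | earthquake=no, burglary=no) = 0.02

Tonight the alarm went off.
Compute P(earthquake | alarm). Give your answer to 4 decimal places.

P(earthquake | alarm) ≈ 0.7614

Numerator (weight on configurations with earthquake): 0.123760 + 0.022644 = 0.146404
Denominator P(alarm): 0.02*0.66*0.91 + 0.57*0.66*0.09 + 0.4*0.34*0.91 + 0.74*0.34*0.09 = 0.192274
P(earthquake | alarm) = 0.146404/0.192274 ≈ 0.7614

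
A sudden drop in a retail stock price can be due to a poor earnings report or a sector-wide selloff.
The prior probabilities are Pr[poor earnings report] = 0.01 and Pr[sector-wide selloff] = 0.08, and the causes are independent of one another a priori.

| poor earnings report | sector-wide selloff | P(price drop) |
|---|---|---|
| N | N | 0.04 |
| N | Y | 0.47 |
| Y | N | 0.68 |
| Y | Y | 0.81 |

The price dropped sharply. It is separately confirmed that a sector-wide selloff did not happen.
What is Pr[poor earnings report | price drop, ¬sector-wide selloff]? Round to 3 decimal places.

Pr[poor earnings report | price drop, ¬sector-wide selloff] ≈ 0.147

Enumerate both values of poor earnings report and weight by the priors:
  P(price drop | ¬sector-wide selloff) = 0.04*0.99 + 0.68*0.01
        = 0.039600 + 0.006800 = 0.046400
The terms with poor earnings report present sum to 0.006800, so
  P(poor earnings report | price drop, ¬sector-wide selloff) = 0.006800 / 0.046400 ≈ 0.147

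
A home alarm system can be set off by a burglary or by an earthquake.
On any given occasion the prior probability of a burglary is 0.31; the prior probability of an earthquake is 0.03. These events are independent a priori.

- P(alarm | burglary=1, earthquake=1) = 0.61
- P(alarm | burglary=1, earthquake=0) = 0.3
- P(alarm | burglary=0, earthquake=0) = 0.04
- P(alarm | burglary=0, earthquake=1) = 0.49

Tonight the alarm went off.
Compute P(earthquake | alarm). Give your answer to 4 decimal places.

P(earthquake | alarm) ≈ 0.1191

P(alarm) = 0.04×0.69×0.97 + 0.49×0.69×0.03 + 0.3×0.31×0.97 + 0.61×0.31×0.03 = 0.026772 + 0.010143 + 0.090210 + 0.005673 = 0.132798
The earthquake-present share is 0.010143 + 0.005673 = 0.015816.
Hence the posterior is 0.015816/0.132798 ≈ 0.1191.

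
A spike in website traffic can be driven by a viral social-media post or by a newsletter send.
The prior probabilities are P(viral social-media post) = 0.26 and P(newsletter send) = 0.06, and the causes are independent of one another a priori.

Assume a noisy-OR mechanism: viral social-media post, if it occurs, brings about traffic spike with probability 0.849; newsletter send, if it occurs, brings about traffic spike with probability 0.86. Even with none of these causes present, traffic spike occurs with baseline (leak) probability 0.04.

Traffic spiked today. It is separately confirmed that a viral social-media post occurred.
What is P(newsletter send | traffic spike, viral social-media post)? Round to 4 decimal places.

Under noisy-OR, P(traffic spike | causes) = 1 − (1−0.04)·∏(1−qᵢ) over the active causes.
Sum P(traffic spike|·) weighted by the priors over both values of newsletter send:
  P(traffic spike | viral social-media post) = 0.85504×0.94 + 0.979706×0.06
        = 0.803738 + 0.058782 = 0.862520
The terms with newsletter send present sum to 0.058782, so
  P(newsletter send | traffic spike, viral social-media post) = 0.058782 / 0.862520 ≈ 0.0682

P(newsletter send | traffic spike, viral social-media post) ≈ 0.0682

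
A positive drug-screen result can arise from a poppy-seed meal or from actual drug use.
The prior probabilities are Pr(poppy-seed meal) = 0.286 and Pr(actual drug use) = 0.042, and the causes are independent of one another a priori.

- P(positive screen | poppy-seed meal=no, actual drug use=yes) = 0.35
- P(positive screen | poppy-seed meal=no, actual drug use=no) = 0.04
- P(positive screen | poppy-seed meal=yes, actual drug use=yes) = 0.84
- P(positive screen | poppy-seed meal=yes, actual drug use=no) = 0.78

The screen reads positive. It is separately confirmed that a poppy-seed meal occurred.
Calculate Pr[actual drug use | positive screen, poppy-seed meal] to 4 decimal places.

Pr[actual drug use | positive screen, poppy-seed meal] ≈ 0.0451

Enumerate both values of actual drug use and weight by the priors:
  P(positive screen | poppy-seed meal) = 0.78×0.958 + 0.84×0.042
        = 0.747240 + 0.035280 = 0.782520
The terms with actual drug use present sum to 0.035280, so
  P(actual drug use | positive screen, poppy-seed meal) = 0.035280 / 0.782520 ≈ 0.0451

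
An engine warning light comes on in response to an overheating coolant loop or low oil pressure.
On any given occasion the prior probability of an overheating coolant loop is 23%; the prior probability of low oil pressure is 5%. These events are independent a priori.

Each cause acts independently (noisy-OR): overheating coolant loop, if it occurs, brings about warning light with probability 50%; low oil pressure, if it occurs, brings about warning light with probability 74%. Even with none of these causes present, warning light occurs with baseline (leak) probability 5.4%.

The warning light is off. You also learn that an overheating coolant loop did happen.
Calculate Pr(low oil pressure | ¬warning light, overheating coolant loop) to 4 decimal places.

Pr(low oil pressure | ¬warning light, overheating coolant loop) ≈ 0.0135

Under noisy-OR, P(warning light | causes) = 1 − (1−0.054)·∏(1−qᵢ) over the active causes.
P(¬warning light | overheating coolant loop) = 0.473×0.95 + 0.12298×0.05 = 0.449350 + 0.006149 = 0.455499
Restricting to configurations with low oil pressure present: 0.12298×0.05 = 0.006149.
Hence the posterior is 0.006149/0.455499 ≈ 0.0135.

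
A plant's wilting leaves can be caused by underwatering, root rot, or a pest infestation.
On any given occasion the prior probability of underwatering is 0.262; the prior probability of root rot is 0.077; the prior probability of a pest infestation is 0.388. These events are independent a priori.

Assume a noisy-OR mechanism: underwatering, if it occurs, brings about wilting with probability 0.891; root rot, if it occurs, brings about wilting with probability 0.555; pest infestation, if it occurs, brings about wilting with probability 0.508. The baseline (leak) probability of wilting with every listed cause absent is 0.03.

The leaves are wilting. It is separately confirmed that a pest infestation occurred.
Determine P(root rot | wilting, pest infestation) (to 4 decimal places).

P(root rot | wilting, pest infestation) ≈ 0.0992

Under noisy-OR, P(wilting | causes) = 1 − (1−0.03)·∏(1−qᵢ) over the active causes.
Sum P(wilting|·) weighted by the priors over the 4 (underwatering, root rot) configurations:
  P(wilting | pest infestation) = 0.52276×0.738×0.923 + 0.787628×0.738×0.077 + 0.947981×0.262×0.923 + 0.976851×0.262×0.077
        = 0.356091 + 0.044758 + 0.229246 + 0.019707 = 0.649802
Keeping only the root rot-present terms gives 0.064465, so
  P(root rot | wilting, pest infestation) = 0.064465 / 0.649802 ≈ 0.0992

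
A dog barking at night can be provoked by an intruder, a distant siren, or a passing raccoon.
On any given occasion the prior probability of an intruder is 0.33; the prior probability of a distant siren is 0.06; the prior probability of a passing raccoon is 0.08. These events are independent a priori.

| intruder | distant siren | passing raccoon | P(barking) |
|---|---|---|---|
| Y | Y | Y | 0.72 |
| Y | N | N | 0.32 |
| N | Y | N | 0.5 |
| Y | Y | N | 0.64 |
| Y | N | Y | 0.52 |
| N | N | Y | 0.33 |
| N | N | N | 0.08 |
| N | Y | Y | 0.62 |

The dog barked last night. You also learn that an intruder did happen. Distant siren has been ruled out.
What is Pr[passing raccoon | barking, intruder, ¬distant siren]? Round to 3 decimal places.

Pr[passing raccoon | barking, intruder, ¬distant siren] ≈ 0.124

P(barking | intruder, ¬distant siren) = 0.32*0.92 + 0.52*0.08 = 0.294400 + 0.041600 = 0.336000
Restricting to configurations with passing raccoon present: 0.52*0.08 = 0.041600.
Hence the posterior is 0.041600/0.336000 ≈ 0.124.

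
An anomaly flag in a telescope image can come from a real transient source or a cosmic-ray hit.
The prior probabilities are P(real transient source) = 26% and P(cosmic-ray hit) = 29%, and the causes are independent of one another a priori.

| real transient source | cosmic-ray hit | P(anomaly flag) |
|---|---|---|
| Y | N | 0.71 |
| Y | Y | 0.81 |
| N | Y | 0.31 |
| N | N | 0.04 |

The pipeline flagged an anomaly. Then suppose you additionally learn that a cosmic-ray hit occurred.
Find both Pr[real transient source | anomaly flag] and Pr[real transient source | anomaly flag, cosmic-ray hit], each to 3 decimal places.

Pr[real transient source | anomaly flag] ≈ 0.687; Pr[real transient source | anomaly flag, cosmic-ray hit] ≈ 0.479

P(anomaly flag) = 0.04*0.74*0.71 + 0.31*0.74*0.29 + 0.71*0.26*0.71 + 0.81*0.26*0.29 = 0.021016 + 0.066526 + 0.131066 + 0.061074 = 0.279682
The real transient source-present share is 0.131066 + 0.061074 = 0.192140.
So P(real transient source | anomaly flag) = 0.192140/0.279682 ≈ 0.687.

With the extra evidence:
P(anomaly flag | cosmic-ray hit) = 0.31×0.74 + 0.81×0.26 = 0.229400 + 0.210600 = 0.440000
Restricting to configurations with real transient source present: 0.81×0.26 = 0.210600.
So P(real transient source | anomaly flag, cosmic-ray hit) = 0.210600/0.440000 ≈ 0.479.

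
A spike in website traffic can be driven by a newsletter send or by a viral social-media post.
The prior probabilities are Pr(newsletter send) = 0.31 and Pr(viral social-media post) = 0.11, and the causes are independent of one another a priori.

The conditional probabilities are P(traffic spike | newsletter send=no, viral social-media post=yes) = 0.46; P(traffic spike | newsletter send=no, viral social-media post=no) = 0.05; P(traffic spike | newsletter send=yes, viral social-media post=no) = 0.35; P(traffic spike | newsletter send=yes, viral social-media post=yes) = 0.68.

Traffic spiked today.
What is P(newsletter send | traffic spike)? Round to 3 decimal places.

For the numerator, keep only newsletter send=true terms: 0.096565 + 0.023188 = 0.119753
Normalizer over all consistent configurations: 0.05×0.69×0.89 + 0.46×0.69×0.11 + 0.35×0.31×0.89 + 0.68×0.31×0.11 = 0.185372
Posterior = 0.119753 / 0.185372 ≈ 0.646

P(newsletter send | traffic spike) ≈ 0.646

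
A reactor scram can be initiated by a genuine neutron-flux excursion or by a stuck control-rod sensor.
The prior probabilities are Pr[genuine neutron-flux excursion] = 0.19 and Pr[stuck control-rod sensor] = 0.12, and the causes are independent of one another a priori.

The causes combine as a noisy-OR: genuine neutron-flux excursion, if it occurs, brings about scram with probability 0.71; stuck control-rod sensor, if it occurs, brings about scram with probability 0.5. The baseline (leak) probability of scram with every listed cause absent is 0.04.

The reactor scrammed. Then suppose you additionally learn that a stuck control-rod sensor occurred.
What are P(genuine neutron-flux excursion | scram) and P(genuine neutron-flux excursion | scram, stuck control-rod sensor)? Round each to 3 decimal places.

P(genuine neutron-flux excursion | scram) ≈ 0.640; P(genuine neutron-flux excursion | scram, stuck control-rod sensor) ≈ 0.280

Under noisy-OR, P(scram | causes) = 1 − (1−0.04)·∏(1−qᵢ) over the active causes.
Sum P(scram|·) weighted by the priors over the 4 (genuine neutron-flux excursion, stuck control-rod sensor) configurations:
  P(scram) = 0.04·0.81·0.88 + 0.52·0.81·0.12 + 0.7216·0.19·0.88 + 0.8608·0.19·0.12
        = 0.028512 + 0.050544 + 0.120652 + 0.019626 = 0.219334
Keeping only the genuine neutron-flux excursion-present terms gives 0.140278, so
  P(genuine neutron-flux excursion | scram) = 0.140278 / 0.219334 ≈ 0.640

Now condition on the additional information:
P(scram | stuck control-rod sensor) = 0.52·0.81 + 0.8608·0.19 = 0.421200 + 0.163552 = 0.584752
Of this, 0.163552 comes from 0.8608·0.19 (the genuine neutron-flux excursion=true cases).
Hence the posterior is 0.163552/0.584752 ≈ 0.280.
This is intercausal reasoning (explaining away): once stuck control-rod sensor accounts for the scram, genuine neutron-flux excursion becomes less likely.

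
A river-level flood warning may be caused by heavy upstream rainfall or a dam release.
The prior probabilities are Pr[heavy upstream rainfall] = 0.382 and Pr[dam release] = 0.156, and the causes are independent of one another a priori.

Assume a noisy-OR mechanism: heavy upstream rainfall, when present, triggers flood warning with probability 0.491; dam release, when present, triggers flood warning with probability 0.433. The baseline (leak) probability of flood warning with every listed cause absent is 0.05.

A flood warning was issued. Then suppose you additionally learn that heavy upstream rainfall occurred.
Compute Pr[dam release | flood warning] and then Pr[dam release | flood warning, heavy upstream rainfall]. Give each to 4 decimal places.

Pr[dam release | flood warning] ≈ 0.3130; Pr[dam release | flood warning, heavy upstream rainfall] ≈ 0.2062

Under noisy-OR, P(flood warning | causes) = 1 − (1−0.05)·∏(1−qᵢ) over the active causes.
Numerator (weight on configurations with dam release): 0.044478 + 0.043253 = 0.087731
The normalizing constant is 0.05×0.618×0.844 + 0.46135×0.618×0.156 + 0.51645×0.382×0.844 + 0.725827×0.382×0.156 = 0.280319
P(dam release | flood warning) = 0.087731/0.280319 ≈ 0.3130

Now also conditioning on heavy upstream rainfall=true:
Enumerate both values of dam release and weight by the priors:
  P(flood warning | heavy upstream rainfall) = 0.51645*0.844 + 0.725827*0.156
        = 0.435884 + 0.113229 = 0.549113
Keeping only the dam release-present terms gives 0.113229, so
  P(dam release | flood warning, heavy upstream rainfall) = 0.113229 / 0.549113 ≈ 0.2062
This is intercausal reasoning (explaining away): once heavy upstream rainfall accounts for the flood warning, dam release becomes less likely.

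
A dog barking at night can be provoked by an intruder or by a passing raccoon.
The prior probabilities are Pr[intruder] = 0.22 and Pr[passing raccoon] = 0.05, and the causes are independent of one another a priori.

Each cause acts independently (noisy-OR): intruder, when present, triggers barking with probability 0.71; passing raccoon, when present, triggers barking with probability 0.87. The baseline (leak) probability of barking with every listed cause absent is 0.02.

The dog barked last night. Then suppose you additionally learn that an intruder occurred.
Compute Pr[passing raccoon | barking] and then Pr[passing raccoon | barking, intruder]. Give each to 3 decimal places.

Under noisy-OR, P(barking | causes) = 1 − (1−0.02)·∏(1−qᵢ) over the active causes.
P(barking) = 0.02*0.78*0.95 + 0.8726*0.78*0.05 + 0.7158*0.22*0.95 + 0.963054*0.22*0.05 = 0.014820 + 0.034031 + 0.149602 + 0.010594 = 0.209047
Of this, 0.044625 comes from 0.034031 + 0.010594 (the passing raccoon=true cases).
So P(passing raccoon | barking) = 0.044625/0.209047 ≈ 0.213.

With the extra evidence:
P(barking | intruder) = 0.7158*0.95 + 0.963054*0.05 = 0.680010 + 0.048153 = 0.728163
Restricting to configurations with passing raccoon present: 0.963054*0.05 = 0.048153.
So P(passing raccoon | barking, intruder) = 0.048153/0.728163 ≈ 0.066.

Pr[passing raccoon | barking] ≈ 0.213; Pr[passing raccoon | barking, intruder] ≈ 0.066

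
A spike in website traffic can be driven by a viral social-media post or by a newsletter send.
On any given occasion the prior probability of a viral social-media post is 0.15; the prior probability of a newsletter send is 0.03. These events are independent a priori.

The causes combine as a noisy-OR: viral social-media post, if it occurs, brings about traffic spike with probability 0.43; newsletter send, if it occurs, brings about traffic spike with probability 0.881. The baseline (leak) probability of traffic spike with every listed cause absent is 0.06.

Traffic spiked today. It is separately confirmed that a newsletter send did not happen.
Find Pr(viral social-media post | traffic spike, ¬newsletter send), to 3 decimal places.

Under noisy-OR, P(traffic spike | causes) = 1 − (1−0.06)·∏(1−qᵢ) over the active causes.
By total probability over both values of viral social-media post:
  P(traffic spike | ¬newsletter send) = 0.06*0.85 + 0.4642*0.15
        = 0.051000 + 0.069630 = 0.120630
Keeping only the viral social-media post-present terms gives 0.069630, so
  P(viral social-media post | traffic spike, ¬newsletter send) = 0.069630 / 0.120630 ≈ 0.577

Pr(viral social-media post | traffic spike, ¬newsletter send) ≈ 0.577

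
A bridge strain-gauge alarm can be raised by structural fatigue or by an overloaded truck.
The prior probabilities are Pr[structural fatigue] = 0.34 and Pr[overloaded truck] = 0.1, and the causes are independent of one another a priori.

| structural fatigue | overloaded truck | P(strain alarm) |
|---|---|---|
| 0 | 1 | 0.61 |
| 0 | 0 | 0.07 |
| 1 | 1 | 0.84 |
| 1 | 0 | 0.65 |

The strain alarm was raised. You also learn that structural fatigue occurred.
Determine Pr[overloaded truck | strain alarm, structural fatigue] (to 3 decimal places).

P(strain alarm | structural fatigue) = 0.65*0.9 + 0.84*0.1 = 0.585000 + 0.084000 = 0.669000
The overloaded truck-present share is 0.84*0.1 = 0.084000.
Hence the posterior is 0.084000/0.669000 ≈ 0.126.

Pr[overloaded truck | strain alarm, structural fatigue] ≈ 0.126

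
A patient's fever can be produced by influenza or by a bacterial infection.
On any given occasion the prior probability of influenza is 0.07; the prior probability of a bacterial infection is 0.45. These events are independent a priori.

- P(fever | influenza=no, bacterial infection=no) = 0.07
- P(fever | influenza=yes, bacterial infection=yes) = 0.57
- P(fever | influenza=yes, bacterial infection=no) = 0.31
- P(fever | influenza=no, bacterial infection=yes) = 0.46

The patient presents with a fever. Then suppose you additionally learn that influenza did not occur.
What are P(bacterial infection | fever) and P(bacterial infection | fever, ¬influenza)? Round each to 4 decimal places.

P(fever) = 0.07·0.93·0.55 + 0.46·0.93·0.45 + 0.31·0.07·0.55 + 0.57·0.07·0.45 = 0.035805 + 0.192510 + 0.011935 + 0.017955 = 0.258205
Of this, 0.210465 comes from 0.192510 + 0.017955 (the bacterial infection=true cases).
P(bacterial infection | fever) = 0.210465 / 0.258205 ≈ 0.8151

Now condition on the additional information:
Enumerate both values of bacterial infection and weight by the priors:
  P(fever | ¬influenza) = 0.07×0.55 + 0.46×0.45
        = 0.038500 + 0.207000 = 0.245500
Configurations with bacterial infection contribute 0.207000, so
  P(bacterial infection | fever, ¬influenza) = 0.207000 / 0.245500 ≈ 0.8432
With influenza excluded, bacterial infection must carry more of the explanatory weight for the fever.

P(bacterial infection | fever) ≈ 0.8151; P(bacterial infection | fever, ¬influenza) ≈ 0.8432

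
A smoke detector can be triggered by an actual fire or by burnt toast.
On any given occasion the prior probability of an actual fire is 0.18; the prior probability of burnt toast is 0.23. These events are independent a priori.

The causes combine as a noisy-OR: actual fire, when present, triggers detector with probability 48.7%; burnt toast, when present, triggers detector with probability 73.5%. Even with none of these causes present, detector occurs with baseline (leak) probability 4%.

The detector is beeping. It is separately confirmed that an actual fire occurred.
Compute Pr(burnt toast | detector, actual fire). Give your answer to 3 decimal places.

Pr(burnt toast | detector, actual fire) ≈ 0.339

Under noisy-OR, P(detector | causes) = 1 − (1−0.04)·∏(1−qᵢ) over the active causes.
Sum P(detector|·) weighted by the priors over both values of burnt toast:
  P(detector | actual fire) = 0.50752×0.77 + 0.869493×0.23
        = 0.390790 + 0.199983 = 0.590773
The terms with burnt toast present sum to 0.199983, so
  P(burnt toast | detector, actual fire) = 0.199983 / 0.590773 ≈ 0.339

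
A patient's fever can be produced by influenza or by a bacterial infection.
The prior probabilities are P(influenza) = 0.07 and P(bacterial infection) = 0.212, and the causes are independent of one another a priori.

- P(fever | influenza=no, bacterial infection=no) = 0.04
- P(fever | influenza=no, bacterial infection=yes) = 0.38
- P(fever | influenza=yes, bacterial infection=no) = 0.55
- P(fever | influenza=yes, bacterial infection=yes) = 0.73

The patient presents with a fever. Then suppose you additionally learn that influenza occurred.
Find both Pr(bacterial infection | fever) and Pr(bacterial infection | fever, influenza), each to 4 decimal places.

Pr(bacterial infection | fever) ≈ 0.5898; Pr(bacterial infection | fever, influenza) ≈ 0.2631

Numerator (weight on configurations with bacterial infection): 0.074921 + 0.010833 = 0.085754
Denominator P(fever): 0.04·0.93·0.788 + 0.38·0.93·0.212 + 0.55·0.07·0.788 + 0.73·0.07·0.212 = 0.145406
P(bacterial infection | fever) = 0.085754/0.145406 ≈ 0.5898

With the extra evidence:
Sum P(fever|·) weighted by the priors over both values of bacterial infection:
  P(fever | influenza) = 0.55×0.788 + 0.73×0.212
        = 0.433400 + 0.154760 = 0.588160
Configurations with bacterial infection contribute 0.154760, so
  P(bacterial infection | fever, influenza) = 0.154760 / 0.588160 ≈ 0.2631
The drop from 0.5898 to 0.2631 is the explaining-away (discounting) effect.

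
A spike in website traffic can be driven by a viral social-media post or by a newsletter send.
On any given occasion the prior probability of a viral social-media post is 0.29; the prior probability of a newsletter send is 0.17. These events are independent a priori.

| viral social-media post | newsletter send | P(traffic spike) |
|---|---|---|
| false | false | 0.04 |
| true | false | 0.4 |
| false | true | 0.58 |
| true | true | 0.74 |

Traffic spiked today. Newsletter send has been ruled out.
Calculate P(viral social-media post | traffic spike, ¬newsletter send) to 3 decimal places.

P(viral social-media post | traffic spike, ¬newsletter send) ≈ 0.803

P(traffic spike | ¬newsletter send) = 0.04·0.71 + 0.4·0.29 = 0.028400 + 0.116000 = 0.144400
Restricting to configurations with viral social-media post present: 0.4·0.29 = 0.116000.
So P(viral social-media post | traffic spike, ¬newsletter send) = 0.116000/0.144400 ≈ 0.803.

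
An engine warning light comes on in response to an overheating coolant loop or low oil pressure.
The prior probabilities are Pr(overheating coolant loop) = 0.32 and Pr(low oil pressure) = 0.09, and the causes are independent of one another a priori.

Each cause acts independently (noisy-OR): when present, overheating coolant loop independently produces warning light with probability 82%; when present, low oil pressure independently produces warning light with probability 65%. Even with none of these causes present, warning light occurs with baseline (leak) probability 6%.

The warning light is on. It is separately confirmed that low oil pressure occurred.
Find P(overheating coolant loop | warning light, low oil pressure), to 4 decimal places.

Under noisy-OR, P(warning light | causes) = 1 − (1−0.06)·∏(1−qᵢ) over the active causes.
Sum P(warning light|·) weighted by the priors over both values of overheating coolant loop:
  P(warning light | low oil pressure) = 0.671·0.68 + 0.94078·0.32
        = 0.456280 + 0.301050 = 0.757330
Configurations with overheating coolant loop contribute 0.301050, so
  P(overheating coolant loop | warning light, low oil pressure) = 0.301050 / 0.757330 ≈ 0.3975

P(overheating coolant loop | warning light, low oil pressure) ≈ 0.3975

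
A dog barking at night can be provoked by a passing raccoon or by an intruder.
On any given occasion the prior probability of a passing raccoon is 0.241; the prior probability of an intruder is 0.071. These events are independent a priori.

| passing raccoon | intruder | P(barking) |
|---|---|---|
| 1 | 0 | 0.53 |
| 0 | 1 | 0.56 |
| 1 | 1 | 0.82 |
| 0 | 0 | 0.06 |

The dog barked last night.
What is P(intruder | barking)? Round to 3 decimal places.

By total probability over the 4 (passing raccoon, intruder) configurations:
  P(barking) = 0.06*0.759*0.929 + 0.56*0.759*0.071 + 0.53*0.241*0.929 + 0.82*0.241*0.071
        = 0.042307 + 0.030178 + 0.118661 + 0.014031 = 0.205177
The terms with intruder present sum to 0.044209, so
  P(intruder | barking) = 0.044209 / 0.205177 ≈ 0.215

P(intruder | barking) ≈ 0.215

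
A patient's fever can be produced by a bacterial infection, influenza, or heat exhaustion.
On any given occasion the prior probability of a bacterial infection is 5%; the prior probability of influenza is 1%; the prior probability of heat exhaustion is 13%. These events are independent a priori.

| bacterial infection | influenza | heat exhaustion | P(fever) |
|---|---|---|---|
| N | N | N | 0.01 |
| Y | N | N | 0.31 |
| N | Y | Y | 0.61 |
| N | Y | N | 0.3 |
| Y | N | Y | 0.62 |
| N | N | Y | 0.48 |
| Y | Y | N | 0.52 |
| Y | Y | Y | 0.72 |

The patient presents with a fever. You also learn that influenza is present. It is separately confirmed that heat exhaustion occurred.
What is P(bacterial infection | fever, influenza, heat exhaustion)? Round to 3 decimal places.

P(bacterial infection | fever, influenza, heat exhaustion) ≈ 0.058

By total probability over both values of bacterial infection:
  P(fever | influenza, heat exhaustion) = 0.61×0.95 + 0.72×0.05
        = 0.579500 + 0.036000 = 0.615500
The terms with bacterial infection present sum to 0.036000, so
  P(bacterial infection | fever, influenza, heat exhaustion) = 0.036000 / 0.615500 ≈ 0.058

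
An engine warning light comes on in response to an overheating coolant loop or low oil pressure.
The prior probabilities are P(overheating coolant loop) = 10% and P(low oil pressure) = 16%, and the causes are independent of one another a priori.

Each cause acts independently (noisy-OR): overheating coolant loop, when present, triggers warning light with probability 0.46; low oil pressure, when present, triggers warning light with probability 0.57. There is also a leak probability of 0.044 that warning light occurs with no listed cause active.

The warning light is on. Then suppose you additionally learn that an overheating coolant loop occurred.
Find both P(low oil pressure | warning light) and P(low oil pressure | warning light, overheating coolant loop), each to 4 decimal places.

Under noisy-OR, P(warning light | causes) = 1 − (1−0.044)·∏(1−qᵢ) over the active causes.
P(warning light) = 0.044*0.9*0.84 + 0.58892*0.9*0.16 + 0.48376*0.1*0.84 + 0.778017*0.1*0.16 = 0.033264 + 0.084804 + 0.040636 + 0.012448 = 0.171152
Of this, 0.097252 comes from 0.084804 + 0.012448 (the low oil pressure=true cases).
P(low oil pressure | warning light) = 0.097252 / 0.171152 ≈ 0.5682

Now condition on the additional information:
Numerator (weight on configurations with low oil pressure): 0.778017·0.16 = 0.124483
Denominator P(warning light | overheating coolant loop): 0.48376·0.84 + 0.778017·0.16 = 0.530841
P(low oil pressure | warning light, overheating coolant loop) = 0.124483/0.530841 ≈ 0.2345

P(low oil pressure | warning light) ≈ 0.5682; P(low oil pressure | warning light, overheating coolant loop) ≈ 0.2345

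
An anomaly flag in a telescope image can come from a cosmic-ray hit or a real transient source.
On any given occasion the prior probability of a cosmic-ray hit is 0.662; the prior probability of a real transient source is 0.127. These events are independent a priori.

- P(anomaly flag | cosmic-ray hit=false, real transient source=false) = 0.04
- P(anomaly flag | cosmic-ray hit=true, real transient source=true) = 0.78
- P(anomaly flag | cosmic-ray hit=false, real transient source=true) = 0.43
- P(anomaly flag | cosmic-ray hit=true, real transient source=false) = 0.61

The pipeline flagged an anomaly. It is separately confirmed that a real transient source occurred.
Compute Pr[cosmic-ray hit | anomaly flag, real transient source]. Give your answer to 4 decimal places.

Enumerate both values of cosmic-ray hit and weight by the priors:
  P(anomaly flag | real transient source) = 0.43·0.338 + 0.78·0.662
        = 0.145340 + 0.516360 = 0.661700
Keeping only the cosmic-ray hit-present terms gives 0.516360, so
  P(cosmic-ray hit | anomaly flag, real transient source) = 0.516360 / 0.661700 ≈ 0.7804

Pr[cosmic-ray hit | anomaly flag, real transient source] ≈ 0.7804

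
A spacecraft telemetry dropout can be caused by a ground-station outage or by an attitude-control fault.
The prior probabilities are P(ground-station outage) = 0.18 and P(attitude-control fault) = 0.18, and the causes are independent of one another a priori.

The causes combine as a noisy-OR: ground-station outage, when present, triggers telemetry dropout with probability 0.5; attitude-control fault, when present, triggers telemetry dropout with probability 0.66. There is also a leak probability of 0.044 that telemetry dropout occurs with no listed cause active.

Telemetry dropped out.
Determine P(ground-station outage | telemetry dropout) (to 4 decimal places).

P(ground-station outage | telemetry dropout) ≈ 0.4464

Under noisy-OR, P(telemetry dropout | causes) = 1 − (1−0.044)·∏(1−qᵢ) over the active causes.
Enumerate the 4 (ground-station outage, attitude-control fault) configurations and weight by the priors:
  P(telemetry dropout) = 0.044×0.82×0.82 + 0.67496×0.82×0.18 + 0.522×0.18×0.82 + 0.83748×0.18×0.18
        = 0.029586 + 0.099624 + 0.077047 + 0.027134 = 0.233391
Configurations with ground-station outage contribute 0.104181, so
  P(ground-station outage | telemetry dropout) = 0.104181 / 0.233391 ≈ 0.4464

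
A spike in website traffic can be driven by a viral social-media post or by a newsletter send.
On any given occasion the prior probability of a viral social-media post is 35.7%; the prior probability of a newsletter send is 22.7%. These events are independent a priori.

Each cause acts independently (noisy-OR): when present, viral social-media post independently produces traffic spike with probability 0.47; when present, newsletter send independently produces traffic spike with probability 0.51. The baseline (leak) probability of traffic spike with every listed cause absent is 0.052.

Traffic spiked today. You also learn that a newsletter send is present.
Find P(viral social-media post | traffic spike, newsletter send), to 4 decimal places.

P(viral social-media post | traffic spike, newsletter send) ≈ 0.4387

Under noisy-OR, P(traffic spike | causes) = 1 − (1−0.052)·∏(1−qᵢ) over the active causes.
Sum P(traffic spike|·) weighted by the priors over both values of viral social-media post:
  P(traffic spike | newsletter send) = 0.53548*0.643 + 0.753804*0.357
        = 0.344314 + 0.269108 = 0.613422
Keeping only the viral social-media post-present terms gives 0.269108, so
  P(viral social-media post | traffic spike, newsletter send) = 0.269108 / 0.613422 ≈ 0.4387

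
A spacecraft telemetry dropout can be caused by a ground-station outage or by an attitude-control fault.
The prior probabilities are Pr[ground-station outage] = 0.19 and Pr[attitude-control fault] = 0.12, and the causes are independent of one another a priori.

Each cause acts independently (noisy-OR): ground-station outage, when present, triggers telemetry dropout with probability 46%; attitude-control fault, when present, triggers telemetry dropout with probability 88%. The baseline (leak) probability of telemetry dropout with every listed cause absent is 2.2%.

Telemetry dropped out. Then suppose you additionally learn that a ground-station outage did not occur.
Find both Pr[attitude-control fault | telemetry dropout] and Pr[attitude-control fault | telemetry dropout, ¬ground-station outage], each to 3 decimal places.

Under noisy-OR, P(telemetry dropout | causes) = 1 − (1−0.022)·∏(1−qᵢ) over the active causes.
Enumerate the 4 (ground-station outage, attitude-control fault) configurations and weight by the priors:
  P(telemetry dropout) = 0.022×0.81×0.88 + 0.88264×0.81×0.12 + 0.47188×0.19×0.88 + 0.936626×0.19×0.12
        = 0.015682 + 0.085793 + 0.078898 + 0.021355 = 0.201728
Configurations with attitude-control fault contribute 0.107148, so
  P(attitude-control fault | telemetry dropout) = 0.107148 / 0.201728 ≈ 0.531

With the extra evidence:
Numerator (weight on configurations with attitude-control fault): 0.88264*0.12 = 0.105917
Denominator P(telemetry dropout | ¬ground-station outage): 0.022*0.88 + 0.88264*0.12 = 0.125277
P(attitude-control fault | telemetry dropout, ¬ground-station outage) = 0.105917/0.125277 ≈ 0.845
With ground-station outage excluded, attitude-control fault must carry more of the explanatory weight for the telemetry dropout.

Pr[attitude-control fault | telemetry dropout] ≈ 0.531; Pr[attitude-control fault | telemetry dropout, ¬ground-station outage] ≈ 0.845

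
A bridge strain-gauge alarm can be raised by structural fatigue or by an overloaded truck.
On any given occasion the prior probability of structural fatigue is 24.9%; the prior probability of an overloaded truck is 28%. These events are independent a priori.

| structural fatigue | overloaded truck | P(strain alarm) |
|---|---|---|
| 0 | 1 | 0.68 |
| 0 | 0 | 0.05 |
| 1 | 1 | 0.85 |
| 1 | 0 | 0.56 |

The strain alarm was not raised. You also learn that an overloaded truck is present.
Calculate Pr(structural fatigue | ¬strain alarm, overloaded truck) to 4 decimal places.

P(¬strain alarm | overloaded truck) = 0.32×0.751 + 0.15×0.249 = 0.240320 + 0.037350 = 0.277670
Of this, 0.037350 comes from 0.15×0.249 (the structural fatigue=true cases).
Hence the posterior is 0.037350/0.277670 ≈ 0.1345.

Pr(structural fatigue | ¬strain alarm, overloaded truck) ≈ 0.1345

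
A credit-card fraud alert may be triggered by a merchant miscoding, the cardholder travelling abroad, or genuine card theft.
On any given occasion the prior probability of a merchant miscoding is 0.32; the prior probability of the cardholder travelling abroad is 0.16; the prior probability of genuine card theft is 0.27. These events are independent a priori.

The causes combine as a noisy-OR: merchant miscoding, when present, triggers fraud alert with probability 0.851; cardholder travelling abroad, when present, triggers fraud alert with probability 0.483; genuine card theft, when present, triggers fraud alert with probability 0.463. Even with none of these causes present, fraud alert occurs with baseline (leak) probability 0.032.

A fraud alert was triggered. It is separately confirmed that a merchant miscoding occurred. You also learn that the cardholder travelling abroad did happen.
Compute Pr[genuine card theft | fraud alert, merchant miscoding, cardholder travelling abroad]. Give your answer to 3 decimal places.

Pr[genuine card theft | fraud alert, merchant miscoding, cardholder travelling abroad] ≈ 0.277

Under noisy-OR, P(fraud alert | causes) = 1 − (1−0.032)·∏(1−qᵢ) over the active causes.
Enumerate both values of genuine card theft and weight by the priors:
  P(fraud alert | merchant miscoding, cardholder travelling abroad) = 0.925432×0.73 + 0.959957×0.27
        = 0.675565 + 0.259188 = 0.934753
Configurations with genuine card theft contribute 0.259188, so
  P(genuine card theft | fraud alert, merchant miscoding, cardholder travelling abroad) = 0.259188 / 0.934753 ≈ 0.277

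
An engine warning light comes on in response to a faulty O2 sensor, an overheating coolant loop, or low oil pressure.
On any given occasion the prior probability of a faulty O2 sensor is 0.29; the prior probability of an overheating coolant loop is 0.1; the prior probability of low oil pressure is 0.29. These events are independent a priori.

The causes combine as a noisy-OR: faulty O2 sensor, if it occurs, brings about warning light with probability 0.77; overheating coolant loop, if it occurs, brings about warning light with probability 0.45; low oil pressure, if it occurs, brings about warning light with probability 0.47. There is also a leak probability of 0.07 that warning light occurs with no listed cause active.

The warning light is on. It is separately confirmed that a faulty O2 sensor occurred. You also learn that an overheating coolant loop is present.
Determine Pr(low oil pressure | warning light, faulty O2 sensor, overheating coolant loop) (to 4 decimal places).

Under noisy-OR, P(warning light | causes) = 1 − (1−0.07)·∏(1−qᵢ) over the active causes.
P(warning light | faulty O2 sensor, overheating coolant loop) = 0.882355×0.71 + 0.937648×0.29 = 0.626472 + 0.271918 = 0.898390
The low oil pressure-present share is 0.937648×0.29 = 0.271918.
So P(low oil pressure | warning light, faulty O2 sensor, overheating coolant loop) = 0.271918/0.898390 ≈ 0.3027.

Pr(low oil pressure | warning light, faulty O2 sensor, overheating coolant loop) ≈ 0.3027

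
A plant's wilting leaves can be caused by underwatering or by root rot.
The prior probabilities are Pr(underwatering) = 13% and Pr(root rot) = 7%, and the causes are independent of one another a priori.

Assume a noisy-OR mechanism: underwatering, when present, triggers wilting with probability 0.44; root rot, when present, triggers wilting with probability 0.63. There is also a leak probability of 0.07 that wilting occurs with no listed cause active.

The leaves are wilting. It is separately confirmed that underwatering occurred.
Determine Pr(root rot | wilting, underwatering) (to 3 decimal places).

Pr(root rot | wilting, underwatering) ≈ 0.113

Under noisy-OR, P(wilting | causes) = 1 − (1−0.07)·∏(1−qᵢ) over the active causes.
Weight on root rot=true, given the evidence: 0.807304*0.07 = 0.056511
The normalizing constant is 0.4792*0.93 + 0.807304*0.07 = 0.502167
P(root rot | wilting, underwatering) = 0.056511/0.502167 ≈ 0.113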